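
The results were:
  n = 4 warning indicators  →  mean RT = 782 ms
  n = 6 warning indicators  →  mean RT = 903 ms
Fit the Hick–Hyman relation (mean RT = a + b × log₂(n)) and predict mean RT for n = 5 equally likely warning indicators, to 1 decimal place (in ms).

848.6 ms

RT is linear in log₂ n, so two points fix the line:
  b = (903 − 782) / (log₂ 6 − log₂ 4) = 121 / (2.5850 − 2) = 206.851 ms/bit
  a = 782 − 206.851 × 2 = 368.298 ms
Then RT(5) = 368.298 + 206.851 × log₂ 5 = 368.298 + 206.851 × 2.3219 ≈ 848.591 ms.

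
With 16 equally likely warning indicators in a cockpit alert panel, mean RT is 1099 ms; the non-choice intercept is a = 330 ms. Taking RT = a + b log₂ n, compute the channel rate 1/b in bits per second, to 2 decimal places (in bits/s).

5.20 bits/s

Choice component = 1099 − 330 = 769 ms over log₂(16) = 4 bits.
b = 769 / 4 = 192.250 ms/bit, so 1/b = 5.202 bits/s.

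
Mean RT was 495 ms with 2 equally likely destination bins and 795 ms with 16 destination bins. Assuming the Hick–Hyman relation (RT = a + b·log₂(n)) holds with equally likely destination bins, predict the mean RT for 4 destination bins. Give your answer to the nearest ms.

595 ms

Fit slope and intercept:
  b = (795 − 495) / (log₂ 16 − log₂ 2) = 300 / (4 − 1) = 100 ms/bit
  a = 495 − 100 × 1 = 395 ms
Then RT(4) = 395 + 100 × log₂ 4 = 395 + 100 × 2 ≈ 595.000 ms.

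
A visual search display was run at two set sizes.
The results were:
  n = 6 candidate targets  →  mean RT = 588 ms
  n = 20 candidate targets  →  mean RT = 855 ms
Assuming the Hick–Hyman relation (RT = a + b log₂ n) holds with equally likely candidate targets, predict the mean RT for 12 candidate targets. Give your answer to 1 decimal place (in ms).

RT is linear in log₂ n, so two points fix the line:
  b = (855 − 588) / (log₂ 20 − log₂ 6) = 267 / (4.3219 − 2.5850) = 153.716 ms/bit
  a = 588 − 153.716 × 2.5850 = 190.649 ms
Then RT(12) = 190.649 + 153.716 × log₂ 12 = 190.649 + 153.716 × 3.5850 ≈ 741.716 ms.

741.7 ms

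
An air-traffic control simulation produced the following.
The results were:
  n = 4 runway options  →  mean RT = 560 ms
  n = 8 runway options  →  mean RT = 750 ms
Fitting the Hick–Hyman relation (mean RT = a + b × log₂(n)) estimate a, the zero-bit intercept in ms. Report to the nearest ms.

Slope: b = (750 − 560) / (log₂ 8 − log₂ 4) = 190/1.0000 = 190 ms/bit.
Intercept: a = 560 − 190·log₂(4) = 180.000 ms.

180 ms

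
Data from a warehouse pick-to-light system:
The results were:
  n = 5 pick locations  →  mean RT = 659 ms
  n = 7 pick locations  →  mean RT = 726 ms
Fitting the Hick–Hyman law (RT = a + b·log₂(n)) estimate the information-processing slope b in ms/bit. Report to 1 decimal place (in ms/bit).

138.0 ms/bit

b = (RT₂ − RT₁)/(log₂ n₂ − log₂ n₁) = (726 − 659)/(2.8074 − 2.3219) = 138.023 ms/bit.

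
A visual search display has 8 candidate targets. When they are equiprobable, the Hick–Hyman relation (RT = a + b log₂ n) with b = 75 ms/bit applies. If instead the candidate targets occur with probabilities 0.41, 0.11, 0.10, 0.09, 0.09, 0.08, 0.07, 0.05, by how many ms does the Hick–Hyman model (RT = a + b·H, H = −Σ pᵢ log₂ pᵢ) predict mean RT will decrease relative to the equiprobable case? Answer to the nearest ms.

29 ms

The RT saving is b·ΔH. Equiprobable H₀ = log₂(8) = 3.0000 bits; with the given probabilities H = 2.6113 bits.
b·(H₀ − H) = 75 × (3.0000 − 2.6113) = 29.15 ms.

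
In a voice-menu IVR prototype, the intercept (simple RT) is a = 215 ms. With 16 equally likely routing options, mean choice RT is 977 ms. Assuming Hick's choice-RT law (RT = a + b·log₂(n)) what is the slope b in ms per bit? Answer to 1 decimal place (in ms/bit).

log₂(16) = 4 bits.
b = (RT − a)/log₂ n = (977 − 215) / 4 = 190.500 ms/bit.

190.5 ms/bit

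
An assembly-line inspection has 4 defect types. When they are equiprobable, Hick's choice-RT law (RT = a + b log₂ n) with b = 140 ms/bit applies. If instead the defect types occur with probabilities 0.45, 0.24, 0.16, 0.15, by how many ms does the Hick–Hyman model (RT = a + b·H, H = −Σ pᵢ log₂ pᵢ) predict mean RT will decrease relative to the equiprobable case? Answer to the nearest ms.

22 ms

Equiprobable entropy H₀ = log₂ 4 = 2.0000 bits.
Skewed entropy H = −Σ pᵢ log₂ pᵢ = 1.8461 bits.
ΔRT = b·(H₀ − H) = 140 × 0.1539 = 21.55 ms.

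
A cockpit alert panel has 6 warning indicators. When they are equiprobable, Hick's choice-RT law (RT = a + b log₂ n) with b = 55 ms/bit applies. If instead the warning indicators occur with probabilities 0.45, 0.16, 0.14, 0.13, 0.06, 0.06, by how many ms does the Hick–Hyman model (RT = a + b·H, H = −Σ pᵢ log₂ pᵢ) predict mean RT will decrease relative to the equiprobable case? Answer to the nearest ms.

Equiprobable entropy H₀ = log₂ 6 = 2.5850 bits.
Skewed entropy H = −Σ pᵢ log₂ pᵢ = 2.2082 bits.
ΔRT = b·(H₀ − H) = 55 × 0.3767 = 20.72 ms.

21 ms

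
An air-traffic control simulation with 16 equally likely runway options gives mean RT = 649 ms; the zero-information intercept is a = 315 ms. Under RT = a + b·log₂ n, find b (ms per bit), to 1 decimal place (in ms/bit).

83.5 ms/bit

16 alternatives carry log₂ 16 = 4 bits; the choice cost is 649 − 315 = 334 ms, so b = 334/4 = 83.500 ms/bit.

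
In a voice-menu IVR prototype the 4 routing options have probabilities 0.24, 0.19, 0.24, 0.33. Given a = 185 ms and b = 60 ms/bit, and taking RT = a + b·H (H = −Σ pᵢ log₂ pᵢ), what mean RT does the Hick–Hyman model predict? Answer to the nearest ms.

Entropy contributions −pᵢ log₂ pᵢ: 0.4941, 0.4552, 0.4941, 0.5278; sum H = 1.9713 bits.
RT = a + bH = 185 + 60·1.9713 = 303.28 ms.

303 ms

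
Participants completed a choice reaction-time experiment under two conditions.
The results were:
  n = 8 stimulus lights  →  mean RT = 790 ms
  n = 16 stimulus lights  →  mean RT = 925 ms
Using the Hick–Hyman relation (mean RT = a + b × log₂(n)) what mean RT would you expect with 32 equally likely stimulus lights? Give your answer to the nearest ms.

1060 ms

Fit slope and intercept:
  b = (925 − 790) / (log₂ 16 − log₂ 8) = 135 / (4 − 3) = 135 ms/bit
  a = 790 − 135 × 3 = 385 ms
Then RT(32) = 385 + 135 × log₂ 32 = 385 + 135 × 5 ≈ 1060.000 ms.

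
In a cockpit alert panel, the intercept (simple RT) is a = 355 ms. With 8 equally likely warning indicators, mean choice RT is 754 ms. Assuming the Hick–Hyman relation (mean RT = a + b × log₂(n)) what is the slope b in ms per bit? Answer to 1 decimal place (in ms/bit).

133.0 ms/bit

8 alternatives carry log₂ 8 = 3 bits; the choice cost is 754 − 355 = 399 ms, so b = 399/3 = 133.000 ms/bit.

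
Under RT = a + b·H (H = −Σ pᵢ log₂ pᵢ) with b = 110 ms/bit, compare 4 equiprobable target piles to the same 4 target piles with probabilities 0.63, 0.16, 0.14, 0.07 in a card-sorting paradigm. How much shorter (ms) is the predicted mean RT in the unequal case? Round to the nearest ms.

54 ms

Equiprobable entropy H₀ = log₂ 4 = 2.0000 bits.
Skewed entropy H = −Σ pᵢ log₂ pᵢ = 1.5086 bits.
ΔRT = b·(H₀ − H) = 110 × 0.4914 = 54.05 ms.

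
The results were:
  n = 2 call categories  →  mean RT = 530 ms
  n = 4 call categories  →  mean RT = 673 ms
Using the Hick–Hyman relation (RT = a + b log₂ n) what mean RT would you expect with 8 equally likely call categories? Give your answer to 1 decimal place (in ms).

Solve the two-equation system in a and b:
  b = (673 − 530) / (log₂ 4 − log₂ 2) = 143 / (2 − 1) = 143.000 ms/bit
  a = 530 − 143.000 × 1 = 387.000 ms
Then RT(8) = 387.000 + 143.000 × log₂ 8 = 387.000 + 143.000 × 3 ≈ 816.000 ms.

816.0 ms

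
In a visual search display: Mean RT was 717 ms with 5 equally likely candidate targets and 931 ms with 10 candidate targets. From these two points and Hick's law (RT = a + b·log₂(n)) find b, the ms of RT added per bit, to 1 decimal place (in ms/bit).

214.0 ms/bit

Slope: b = (931 − 717) / (log₂ 10 − log₂ 5) = 214/1.0000 = 214.000 ms/bit.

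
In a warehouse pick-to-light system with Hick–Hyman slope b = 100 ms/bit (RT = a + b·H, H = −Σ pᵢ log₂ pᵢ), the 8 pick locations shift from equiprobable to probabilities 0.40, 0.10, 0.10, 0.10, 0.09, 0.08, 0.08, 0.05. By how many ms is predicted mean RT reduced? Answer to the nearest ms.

Equiprobable entropy H₀ = log₂ 8 = 3.0000 bits.
Skewed entropy H = −Σ pᵢ log₂ pᵢ = 2.6371 bits.
ΔRT = b·(H₀ − H) = 100 × 0.3629 = 36.29 ms.

36 ms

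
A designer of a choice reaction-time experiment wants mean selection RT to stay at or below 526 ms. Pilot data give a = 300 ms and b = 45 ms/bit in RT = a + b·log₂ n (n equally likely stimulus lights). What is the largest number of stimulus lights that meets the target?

Information budget: (526 − 300)/45 = 5.0222 bits, so n ≤ 2^5.0222 = 32.497 → at most 32.

32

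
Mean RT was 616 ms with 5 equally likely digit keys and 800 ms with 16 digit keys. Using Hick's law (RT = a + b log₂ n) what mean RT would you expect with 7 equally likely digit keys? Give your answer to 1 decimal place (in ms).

Solve the two-equation system in a and b:
  b = (800 − 616) / (log₂ 16 − log₂ 5) = 184 / (4 − 2.3219) = 109.650 ms/bit
  a = 616 − 109.650 × 2.3219 = 361.401 ms
Then RT(7) = 361.401 + 109.650 × log₂ 7 = 361.401 + 109.650 × 2.8074 ≈ 669.227 ms.

669.2 ms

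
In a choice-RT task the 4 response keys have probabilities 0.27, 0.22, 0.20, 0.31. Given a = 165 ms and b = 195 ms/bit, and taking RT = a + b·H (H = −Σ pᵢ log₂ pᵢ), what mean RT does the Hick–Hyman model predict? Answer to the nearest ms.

551 ms

H = 0.27·log₂(1/0.27) + 0.22·log₂(1/0.22) + 0.20·log₂(1/0.20) + 0.31·log₂(1/0.31) = 1.9788 bits.
RT = 165 + 195 × 1.9788 = 550.86 ms.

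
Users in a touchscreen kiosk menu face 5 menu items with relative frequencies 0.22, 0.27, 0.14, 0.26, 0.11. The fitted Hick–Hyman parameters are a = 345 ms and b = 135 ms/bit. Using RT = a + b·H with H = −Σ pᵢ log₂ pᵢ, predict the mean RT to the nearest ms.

648 ms

Entropy contributions −pᵢ log₂ pᵢ: 0.4806, 0.5100, 0.3971, 0.5053, 0.3503; sum H = 2.2433 bits.
RT = a + bH = 345 + 135·2.2433 = 647.84 ms.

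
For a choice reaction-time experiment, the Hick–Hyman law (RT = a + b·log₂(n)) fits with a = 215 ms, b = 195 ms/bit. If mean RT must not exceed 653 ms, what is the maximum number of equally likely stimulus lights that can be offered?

Set 215 + 195·log₂ n ≤ 653 → log₂ n ≤ (653 − 215)/195 = 2.2462.
So n ≤ 2^2.2462 = 4.744; the largest integer n is 4.

4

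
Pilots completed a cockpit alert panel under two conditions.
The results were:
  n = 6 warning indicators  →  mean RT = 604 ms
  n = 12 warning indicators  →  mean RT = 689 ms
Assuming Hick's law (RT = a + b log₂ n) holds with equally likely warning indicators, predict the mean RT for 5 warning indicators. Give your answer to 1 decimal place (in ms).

581.6 ms

Fit slope and intercept:
  b = (689 − 604) / (log₂ 12 − log₂ 6) = 85 / (3.5850 − 2.5850) = 85.000 ms/bit
  a = 604 − 85.000 × 2.5850 = 384.278 ms
Then RT(5) = 384.278 + 85.000 × log₂ 5 = 384.278 + 85.000 × 2.3219 ≈ 581.642 ms.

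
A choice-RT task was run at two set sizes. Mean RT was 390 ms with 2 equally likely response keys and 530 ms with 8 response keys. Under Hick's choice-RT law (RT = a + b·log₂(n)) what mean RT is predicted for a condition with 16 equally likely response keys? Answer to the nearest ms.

600 ms

With log₂ n on the abscissa the relation is linear; from the two conditions:
  b = (530 − 390) / (log₂ 8 − log₂ 2) = 140 / (3 − 1) = 70 ms/bit
  a = 390 − 70 × 1 = 320 ms
Then RT(16) = 320 + 70 × log₂ 16 = 320 + 70 × 4 ≈ 600.000 ms.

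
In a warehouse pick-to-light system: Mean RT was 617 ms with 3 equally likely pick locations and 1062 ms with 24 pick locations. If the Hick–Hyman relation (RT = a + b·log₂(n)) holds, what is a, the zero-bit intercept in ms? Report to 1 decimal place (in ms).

Slope: b = (1062 − 617) / (log₂ 24 − log₂ 3) = 445/3.0000 = 148.333 ms/bit.
a = RT₁ − b·log₂ n₁ = 617 − 148.333 × 1.5850 = 381.897 ms.

381.9 ms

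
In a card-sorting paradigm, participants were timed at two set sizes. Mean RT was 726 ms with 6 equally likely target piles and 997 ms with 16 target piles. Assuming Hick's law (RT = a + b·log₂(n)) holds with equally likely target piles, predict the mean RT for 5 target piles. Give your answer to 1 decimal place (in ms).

With log₂ n on the abscissa the relation is linear; from the two conditions:
  b = (997 − 726) / (log₂ 16 − log₂ 6) = 271 / (4 − 2.5850) = 191.514 ms/bit
  a = 726 − 191.514 × 2.5850 = 230.943 ms
Then RT(5) = 230.943 + 191.514 × log₂ 5 = 230.943 + 191.514 × 2.3219 ≈ 675.625 ms.

675.6 ms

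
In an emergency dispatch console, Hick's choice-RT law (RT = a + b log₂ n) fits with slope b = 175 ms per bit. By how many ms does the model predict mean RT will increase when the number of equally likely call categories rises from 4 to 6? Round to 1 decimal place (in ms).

102.4 ms

Only the slope matters, since a is common to both: ΔRT = b·log₂(n₂/n₁).
log₂(6) − log₂(4) = 2.5850 − 2 = 0.5850.
ΔRT = 175 × 0.5850 = 102.368 ms.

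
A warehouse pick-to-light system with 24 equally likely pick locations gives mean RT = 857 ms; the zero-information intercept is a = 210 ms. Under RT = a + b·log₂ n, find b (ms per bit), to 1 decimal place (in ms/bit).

b = (857 − 210) / log₂(24) = 647 / 4.5850 = 141.113 ms/bit.

141.1 ms/bit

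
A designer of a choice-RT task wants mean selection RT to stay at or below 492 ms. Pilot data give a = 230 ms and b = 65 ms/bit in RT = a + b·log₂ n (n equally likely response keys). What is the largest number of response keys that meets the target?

16

65·log₂ n ≤ 492 − 230 = 262, giving log₂ n ≤ 4.0308 and n ≤ 16.345. The largest whole number is 16.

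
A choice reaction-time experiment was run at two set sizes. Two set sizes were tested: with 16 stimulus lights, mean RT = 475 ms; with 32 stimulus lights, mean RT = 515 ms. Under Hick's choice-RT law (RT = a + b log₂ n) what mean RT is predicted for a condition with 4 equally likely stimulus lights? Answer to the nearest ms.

Solve the two-equation system in a and b:
  b = (515 − 475) / (log₂ 32 − log₂ 16) = 40 / (5 − 4) = 40 ms/bit
  a = 475 − 40 × 4 = 315 ms
Then RT(4) = 315 + 40 × log₂ 4 = 315 + 40 × 2 ≈ 395.000 ms.

395 ms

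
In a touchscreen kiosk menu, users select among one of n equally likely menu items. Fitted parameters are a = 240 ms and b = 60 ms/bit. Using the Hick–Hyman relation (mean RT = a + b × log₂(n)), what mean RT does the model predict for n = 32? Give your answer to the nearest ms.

540 ms

log₂(32) = 5 bits, so RT = 240 + 60 × 5 ≈ 540.000 ms.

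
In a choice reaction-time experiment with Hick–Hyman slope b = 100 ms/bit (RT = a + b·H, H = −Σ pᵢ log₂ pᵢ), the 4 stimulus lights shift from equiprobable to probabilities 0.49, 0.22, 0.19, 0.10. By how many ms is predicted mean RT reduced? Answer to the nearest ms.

23 ms

Equiprobable entropy H₀ = log₂ 4 = 2.0000 bits.
Skewed entropy H = −Σ pᵢ log₂ pᵢ = 1.7723 bits.
ΔRT = b·(H₀ − H) = 100 × 0.2277 = 22.77 ms.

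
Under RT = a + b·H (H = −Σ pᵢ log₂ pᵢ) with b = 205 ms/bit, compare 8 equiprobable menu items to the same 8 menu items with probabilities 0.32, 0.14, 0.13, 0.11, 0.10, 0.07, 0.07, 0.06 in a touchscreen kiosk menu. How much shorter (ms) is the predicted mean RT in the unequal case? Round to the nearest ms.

Equiprobable entropy H₀ = log₂ 8 = 3.0000 bits.
Skewed entropy H = −Σ pᵢ log₂ pᵢ = 2.7689 bits.
ΔRT = b·(H₀ − H) = 205 × 0.2311 = 47.37 ms.

47 ms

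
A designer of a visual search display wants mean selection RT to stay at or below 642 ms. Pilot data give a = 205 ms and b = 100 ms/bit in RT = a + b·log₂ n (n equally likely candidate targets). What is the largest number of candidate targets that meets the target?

20

Information budget: (642 − 205)/100 = 4.3700 bits, so n ≤ 2^4.3700 = 20.678 → at most 20.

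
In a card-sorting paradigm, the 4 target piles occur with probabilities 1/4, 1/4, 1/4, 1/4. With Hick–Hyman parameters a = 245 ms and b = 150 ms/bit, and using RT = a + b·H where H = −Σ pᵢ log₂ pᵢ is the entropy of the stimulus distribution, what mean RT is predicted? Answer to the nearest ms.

H = −Σ pᵢ log₂ pᵢ = 0.25·2 + 0.25·2 + 0.25·2 + 0.25·2 = 2.000 bits.
RT = 245 + 150 × 2.000 = 545.00 ms.

545 ms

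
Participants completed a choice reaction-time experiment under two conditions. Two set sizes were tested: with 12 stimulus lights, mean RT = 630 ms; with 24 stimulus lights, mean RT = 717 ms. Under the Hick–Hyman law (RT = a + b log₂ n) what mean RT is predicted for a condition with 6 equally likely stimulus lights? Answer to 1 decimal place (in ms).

Fit slope and intercept:
  b = (717 − 630) / (log₂ 24 − log₂ 12) = 87 / (4.5850 − 3.5850) = 87.000 ms/bit
  a = 630 − 87.000 × 3.5850 = 318.108 ms
Then RT(6) = 318.108 + 87.000 × log₂ 6 = 318.108 + 87.000 × 2.5850 ≈ 543.000 ms.

543.0 ms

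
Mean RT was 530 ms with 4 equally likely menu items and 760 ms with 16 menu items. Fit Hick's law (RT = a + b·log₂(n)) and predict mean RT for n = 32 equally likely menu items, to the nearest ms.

875 ms

Fit slope and intercept:
  b = (760 − 530) / (log₂ 16 − log₂ 4) = 230 / (4 − 2) = 115 ms/bit
  a = 530 − 115 × 2 = 300 ms
Then RT(32) = 300 + 115 × log₂ 32 = 300 + 115 × 5 ≈ 875.000 ms.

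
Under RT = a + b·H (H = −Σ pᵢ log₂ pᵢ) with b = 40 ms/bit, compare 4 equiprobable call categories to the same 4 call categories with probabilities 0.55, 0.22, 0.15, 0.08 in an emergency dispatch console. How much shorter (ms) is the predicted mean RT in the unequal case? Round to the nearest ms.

14 ms

Equiprobable entropy H₀ = log₂ 4 = 2.0000 bits.
Skewed entropy H = −Σ pᵢ log₂ pᵢ = 1.6570 bits.
ΔRT = b·(H₀ − H) = 40 × 0.3430 = 13.72 ms.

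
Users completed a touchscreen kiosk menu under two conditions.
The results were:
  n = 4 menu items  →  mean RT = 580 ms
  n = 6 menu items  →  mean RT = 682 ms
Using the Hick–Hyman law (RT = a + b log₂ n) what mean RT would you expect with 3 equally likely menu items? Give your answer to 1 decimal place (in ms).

With log₂ n on the abscissa the relation is linear; from the two conditions:
  b = (682 − 580) / (log₂ 6 − log₂ 4) = 102 / (2.5850 − 2) = 174.370 ms/bit
  a = 580 − 174.370 × 2 = 231.260 ms
Then RT(3) = 231.260 + 174.370 × log₂ 3 = 231.260 + 174.370 × 1.5850 ≈ 507.630 ms.

507.6 ms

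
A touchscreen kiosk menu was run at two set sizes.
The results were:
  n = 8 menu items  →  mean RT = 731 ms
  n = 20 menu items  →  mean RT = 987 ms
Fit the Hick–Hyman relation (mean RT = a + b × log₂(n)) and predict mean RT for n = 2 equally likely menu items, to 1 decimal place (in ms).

RT is linear in log₂ n, so two points fix the line:
  b = (987 − 731) / (log₂ 20 − log₂ 8) = 256 / (4.3219 − 3) = 193.657 ms/bit
  a = 731 − 193.657 × 3 = 150.030 ms
Then RT(2) = 150.030 + 193.657 × log₂ 2 = 150.030 + 193.657 × 1 ≈ 343.687 ms.

343.7 ms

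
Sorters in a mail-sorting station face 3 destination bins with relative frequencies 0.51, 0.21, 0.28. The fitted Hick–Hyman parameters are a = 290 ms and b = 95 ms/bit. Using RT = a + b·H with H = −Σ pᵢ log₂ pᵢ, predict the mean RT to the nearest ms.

Entropy contributions −pᵢ log₂ pᵢ: 0.4954, 0.4728, 0.5142; sum H = 1.4825 bits.
RT = a + bH = 290 + 95·1.4825 = 430.83 ms.

431 ms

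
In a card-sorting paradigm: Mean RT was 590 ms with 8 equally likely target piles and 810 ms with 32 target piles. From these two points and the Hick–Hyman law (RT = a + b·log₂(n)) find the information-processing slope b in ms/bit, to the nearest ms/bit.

The slope on a log₂ axis is (810 − 590) / (5 − 3) = 110 ms/bit.

110 ms/bit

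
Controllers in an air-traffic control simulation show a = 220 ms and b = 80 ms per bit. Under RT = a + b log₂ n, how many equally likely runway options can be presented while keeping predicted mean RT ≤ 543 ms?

Information budget: (543 − 220)/80 = 4.0375 bits, so n ≤ 2^4.0375 = 16.421 → at most 16.

16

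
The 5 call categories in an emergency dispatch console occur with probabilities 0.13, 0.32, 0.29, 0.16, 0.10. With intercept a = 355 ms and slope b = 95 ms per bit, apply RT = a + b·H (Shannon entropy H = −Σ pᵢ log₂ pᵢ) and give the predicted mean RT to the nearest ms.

562 ms

H = 0.13·log₂(1/0.13) + 0.32·log₂(1/0.32) + 0.29·log₂(1/0.29) + 0.16·log₂(1/0.16) + 0.10·log₂(1/0.10) = 2.1818 bits.
RT = 355 + 95 × 2.1818 = 562.27 ms.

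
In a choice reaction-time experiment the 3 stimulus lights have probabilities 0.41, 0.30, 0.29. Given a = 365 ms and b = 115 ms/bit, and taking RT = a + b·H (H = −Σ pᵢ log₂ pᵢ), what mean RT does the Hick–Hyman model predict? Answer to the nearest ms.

545 ms

Entropy contributions −pᵢ log₂ pᵢ: 0.5274, 0.5211, 0.5179; sum H = 1.5664 bits.
RT = a + bH = 365 + 115·1.5664 = 545.13 ms.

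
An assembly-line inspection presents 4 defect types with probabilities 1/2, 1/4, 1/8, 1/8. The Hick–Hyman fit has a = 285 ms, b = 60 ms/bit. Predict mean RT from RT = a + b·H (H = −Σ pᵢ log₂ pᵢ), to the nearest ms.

390 ms

Each term −pᵢ log₂ pᵢ: 0.5·1 + 0.25·2 + 0.125·3 + 0.125·3; summed, H = 1.750 bits.
Mean RT = a + bH = 285 + 60·1.750 = 390.00 ms.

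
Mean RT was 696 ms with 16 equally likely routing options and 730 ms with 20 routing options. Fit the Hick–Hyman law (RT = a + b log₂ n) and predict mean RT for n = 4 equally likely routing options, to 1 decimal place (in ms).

484.8 ms

Solve the two-equation system in a and b:
  b = (730 − 696) / (log₂ 20 − log₂ 16) = 34 / (4.3219 − 4) = 105.614 ms/bit
  a = 696 − 105.614 × 4 = 273.545 ms
Then RT(4) = 273.545 + 105.614 × log₂ 4 = 273.545 + 105.614 × 2 ≈ 484.773 ms.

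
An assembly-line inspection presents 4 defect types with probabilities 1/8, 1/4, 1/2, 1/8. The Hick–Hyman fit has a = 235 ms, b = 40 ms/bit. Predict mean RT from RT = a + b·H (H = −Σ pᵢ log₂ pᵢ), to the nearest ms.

Each term −pᵢ log₂ pᵢ: 0.125·3 + 0.25·2 + 0.5·1 + 0.125·3; summed, H = 1.750 bits.
Mean RT = a + bH = 235 + 40·1.750 = 305.00 ms.

305 ms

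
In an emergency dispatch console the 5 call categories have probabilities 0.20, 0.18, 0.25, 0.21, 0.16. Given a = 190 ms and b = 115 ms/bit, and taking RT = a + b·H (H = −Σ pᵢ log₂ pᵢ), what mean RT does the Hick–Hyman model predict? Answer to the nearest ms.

455 ms

H = 0.20·log₂(1/0.20) + 0.18·log₂(1/0.18) + 0.25·log₂(1/0.25) + 0.21·log₂(1/0.21) + 0.16·log₂(1/0.16) = 2.3055 bits.
RT = 190 + 115 × 2.3055 = 455.14 ms.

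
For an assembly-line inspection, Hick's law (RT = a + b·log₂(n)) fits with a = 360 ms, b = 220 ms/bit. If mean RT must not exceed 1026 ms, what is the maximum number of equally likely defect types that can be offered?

Information budget: (1026 − 360)/220 = 3.0273 bits, so n ≤ 2^3.0273 = 8.153 → at most 8.

8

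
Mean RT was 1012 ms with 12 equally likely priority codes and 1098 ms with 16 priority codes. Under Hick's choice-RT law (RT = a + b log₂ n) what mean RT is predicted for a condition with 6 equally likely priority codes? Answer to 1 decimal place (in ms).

With log₂ n on the abscissa the relation is linear; from the two conditions:
  b = (1098 − 1012) / (log₂ 16 − log₂ 12) = 86 / (4 − 3.5850) = 207.210 ms/bit
  a = 1012 − 207.210 × 3.5850 = 269.159 ms
Then RT(6) = 269.159 + 207.210 × log₂ 6 = 269.159 + 207.210 × 2.5850 ≈ 804.790 ms.

804.8 ms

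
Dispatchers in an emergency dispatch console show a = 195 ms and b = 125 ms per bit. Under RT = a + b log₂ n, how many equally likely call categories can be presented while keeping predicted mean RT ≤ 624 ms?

10

Set 195 + 125·log₂ n ≤ 624 → log₂ n ≤ (624 − 195)/125 = 3.4320.
So n ≤ 2^3.4320 = 10.793; the largest integer n is 10.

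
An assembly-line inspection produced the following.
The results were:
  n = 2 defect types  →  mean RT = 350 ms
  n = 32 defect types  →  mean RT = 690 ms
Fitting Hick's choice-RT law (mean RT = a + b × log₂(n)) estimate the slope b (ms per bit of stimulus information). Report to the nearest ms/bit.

85 ms/bit

b = (RT₂ − RT₁)/(log₂ n₂ − log₂ n₁) = (690 − 350)/(5 − 1) = 85 ms/bit.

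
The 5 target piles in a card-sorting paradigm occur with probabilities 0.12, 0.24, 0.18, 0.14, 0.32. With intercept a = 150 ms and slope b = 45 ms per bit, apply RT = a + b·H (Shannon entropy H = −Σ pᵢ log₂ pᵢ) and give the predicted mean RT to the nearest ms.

H = 0.12·log₂(1/0.12) + 0.24·log₂(1/0.24) + 0.18·log₂(1/0.18) + 0.14·log₂(1/0.14) + 0.32·log₂(1/0.32) = 2.2297 bits.
RT = 150 + 45 × 2.2297 = 250.33 ms.

250 ms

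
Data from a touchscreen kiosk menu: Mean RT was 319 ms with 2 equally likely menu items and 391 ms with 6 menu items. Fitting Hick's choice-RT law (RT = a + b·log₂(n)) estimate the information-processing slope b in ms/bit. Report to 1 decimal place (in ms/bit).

The slope on a log₂ axis is (391 − 319) / (2.5850 − 1) = 45.427 ms/bit.

45.4 ms/bit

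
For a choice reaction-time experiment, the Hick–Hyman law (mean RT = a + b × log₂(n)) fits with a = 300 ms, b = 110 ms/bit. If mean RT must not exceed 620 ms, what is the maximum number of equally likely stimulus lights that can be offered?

110·log₂ n ≤ 620 − 300 = 320, giving log₂ n ≤ 2.9091 and n ≤ 7.511. The largest whole number is 7.

7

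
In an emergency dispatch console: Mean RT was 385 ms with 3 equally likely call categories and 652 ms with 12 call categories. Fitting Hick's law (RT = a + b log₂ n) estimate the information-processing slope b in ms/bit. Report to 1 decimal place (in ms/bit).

The slope on a log₂ axis is (652 − 385) / (3.5850 − 1.5850) = 133.500 ms/bit.

133.5 ms/bit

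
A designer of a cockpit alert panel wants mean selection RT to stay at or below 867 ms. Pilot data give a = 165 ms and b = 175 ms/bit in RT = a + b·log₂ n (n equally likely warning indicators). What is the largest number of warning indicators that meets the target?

Set 165 + 175·log₂ n ≤ 867 → log₂ n ≤ (867 − 165)/175 = 4.0114.
So n ≤ 2^4.0114 = 16.127; the largest integer n is 16.

16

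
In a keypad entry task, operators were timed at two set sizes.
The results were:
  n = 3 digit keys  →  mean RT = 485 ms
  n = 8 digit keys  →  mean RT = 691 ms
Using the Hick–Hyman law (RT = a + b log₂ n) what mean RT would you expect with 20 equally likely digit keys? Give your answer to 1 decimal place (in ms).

883.4 ms

Solve the two-equation system in a and b:
  b = (691 − 485) / (log₂ 8 − log₂ 3) = 206 / (3 − 1.5850) = 145.579 ms/bit
  a = 485 − 145.579 × 1.5850 = 254.262 ms
Then RT(20) = 254.262 + 145.579 × log₂ 20 = 254.262 + 145.579 × 4.3219 ≈ 883.445 ms.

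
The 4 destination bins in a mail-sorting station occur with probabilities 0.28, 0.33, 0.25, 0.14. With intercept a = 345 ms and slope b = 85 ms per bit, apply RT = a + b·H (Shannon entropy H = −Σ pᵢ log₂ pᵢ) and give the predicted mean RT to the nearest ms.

510 ms

Entropy contributions −pᵢ log₂ pᵢ: 0.5142, 0.5278, 0.5000, 0.3971; sum H = 1.9392 bits.
RT = a + bH = 345 + 85·1.9392 = 509.83 ms.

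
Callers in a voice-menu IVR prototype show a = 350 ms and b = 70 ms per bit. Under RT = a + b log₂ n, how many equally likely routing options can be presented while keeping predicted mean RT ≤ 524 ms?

5

Information budget: (524 − 350)/70 = 2.4857 bits, so n ≤ 2^2.4857 = 5.601 → at most 5.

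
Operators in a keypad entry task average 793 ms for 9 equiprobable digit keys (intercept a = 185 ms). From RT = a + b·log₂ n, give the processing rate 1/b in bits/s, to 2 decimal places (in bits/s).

5.21 bits/s

Choice component = 793 − 185 = 608 ms over log₂(9) = 3.1699 bits.
b = 608 / 3.1699 = 191.803 ms/bit, so 1/b = 5.214 bits/s.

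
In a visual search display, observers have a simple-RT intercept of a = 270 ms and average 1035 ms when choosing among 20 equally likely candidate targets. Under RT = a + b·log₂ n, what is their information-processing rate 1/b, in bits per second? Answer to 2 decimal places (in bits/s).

b = (1035 − 270)/log₂ 20 = 765/4.3219 = 177.004 ms per bit = 0.17700 s/bit; the reciprocal is 5.650 bits/s.

5.65 bits/s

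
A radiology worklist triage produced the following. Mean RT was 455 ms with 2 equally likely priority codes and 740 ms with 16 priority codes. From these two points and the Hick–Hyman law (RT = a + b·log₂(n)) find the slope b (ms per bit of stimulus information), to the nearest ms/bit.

b = (RT₂ − RT₁)/(log₂ n₂ − log₂ n₁) = (740 − 455)/(4 − 1) = 95 ms/bit.

95 ms/bit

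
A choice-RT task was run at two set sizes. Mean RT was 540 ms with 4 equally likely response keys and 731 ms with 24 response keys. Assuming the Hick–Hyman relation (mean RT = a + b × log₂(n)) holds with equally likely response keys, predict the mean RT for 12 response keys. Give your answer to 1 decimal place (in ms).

657.1 ms

With log₂ n on the abscissa the relation is linear; from the two conditions:
  b = (731 − 540) / (log₂ 24 − log₂ 4) = 191 / (4.5850 − 2) = 73.889 ms/bit
  a = 540 − 73.889 × 2 = 392.222 ms
Then RT(12) = 392.222 + 73.889 × log₂ 12 = 392.222 + 73.889 × 3.5850 ≈ 657.111 ms.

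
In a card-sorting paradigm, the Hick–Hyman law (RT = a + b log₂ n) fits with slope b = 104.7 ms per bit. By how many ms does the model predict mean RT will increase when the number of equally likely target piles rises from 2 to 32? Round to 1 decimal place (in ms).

418.8 ms

Only the slope matters, since a is common to both: ΔRT = b·log₂(n₂/n₁).
log₂(32) − log₂(2) = log₂(32/2) = log₂(16) = 4.
ΔRT = 104.7 × 4.0000 = 418.800 ms.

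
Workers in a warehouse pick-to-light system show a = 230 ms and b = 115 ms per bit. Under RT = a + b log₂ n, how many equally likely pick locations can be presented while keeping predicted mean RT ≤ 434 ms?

Set 230 + 115·log₂ n ≤ 434 → log₂ n ≤ (434 − 230)/115 = 1.7739.
So n ≤ 2^1.7739 = 3.420; the largest integer n is 3.

3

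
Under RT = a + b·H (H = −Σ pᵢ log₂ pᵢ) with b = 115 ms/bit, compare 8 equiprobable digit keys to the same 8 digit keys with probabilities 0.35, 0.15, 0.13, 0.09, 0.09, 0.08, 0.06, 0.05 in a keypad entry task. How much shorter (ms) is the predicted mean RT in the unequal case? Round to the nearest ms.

Equiprobable entropy H₀ = log₂ 8 = 3.0000 bits.
Skewed entropy H = −Σ pᵢ log₂ pᵢ = 2.6997 bits.
ΔRT = b·(H₀ − H) = 115 × 0.3003 = 34.53 ms.

35 ms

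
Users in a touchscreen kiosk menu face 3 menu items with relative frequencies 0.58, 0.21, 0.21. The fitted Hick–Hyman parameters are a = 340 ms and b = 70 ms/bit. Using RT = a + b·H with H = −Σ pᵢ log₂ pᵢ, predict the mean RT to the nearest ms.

438 ms

Entropy contributions −pᵢ log₂ pᵢ: 0.4558, 0.4728, 0.4728; sum H = 1.4015 bits.
RT = a + bH = 340 + 70·1.4015 = 438.10 ms.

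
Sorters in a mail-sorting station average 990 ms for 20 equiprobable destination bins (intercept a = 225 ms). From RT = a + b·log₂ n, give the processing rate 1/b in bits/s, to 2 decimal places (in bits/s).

5.65 bits/s

b = (990 − 225)/log₂ 20 = 765/4.3219 = 177.004 ms per bit = 0.17700 s/bit; the reciprocal is 5.650 bits/s.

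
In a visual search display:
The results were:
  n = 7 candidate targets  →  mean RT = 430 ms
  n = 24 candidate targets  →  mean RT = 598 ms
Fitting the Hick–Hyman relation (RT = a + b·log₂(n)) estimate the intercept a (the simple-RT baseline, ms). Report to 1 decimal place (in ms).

164.7 ms

b = (RT₂ − RT₁)/(log₂ n₂ − log₂ n₁) = (598 − 430)/(4.5850 − 2.8074) = 94.509 ms/bit.
a = RT₁ − b·log₂ n₁ = 430 − 94.509 × 2.8074 = 164.680 ms.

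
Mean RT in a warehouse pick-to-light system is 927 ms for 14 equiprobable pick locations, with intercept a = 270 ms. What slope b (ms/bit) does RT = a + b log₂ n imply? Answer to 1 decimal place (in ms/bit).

172.6 ms/bit

b = (927 − 270) / log₂(14) = 657 / 3.8074 = 172.561 ms/bit.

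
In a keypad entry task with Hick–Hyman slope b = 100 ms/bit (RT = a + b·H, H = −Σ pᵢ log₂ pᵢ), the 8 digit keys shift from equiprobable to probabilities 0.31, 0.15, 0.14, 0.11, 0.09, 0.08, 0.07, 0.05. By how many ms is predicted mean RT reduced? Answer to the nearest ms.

Equiprobable entropy H₀ = log₂ 8 = 3.0000 bits.
Skewed entropy H = −Σ pᵢ log₂ pᵢ = 2.7706 bits.
ΔRT = b·(H₀ − H) = 100 × 0.2294 = 22.94 ms.

23 ms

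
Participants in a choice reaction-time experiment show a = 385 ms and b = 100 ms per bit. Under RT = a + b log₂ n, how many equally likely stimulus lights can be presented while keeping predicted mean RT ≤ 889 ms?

Set 385 + 100·log₂ n ≤ 889 → log₂ n ≤ (889 − 385)/100 = 5.0400.
So n ≤ 2^5.0400 = 32.900; the largest integer n is 32.

32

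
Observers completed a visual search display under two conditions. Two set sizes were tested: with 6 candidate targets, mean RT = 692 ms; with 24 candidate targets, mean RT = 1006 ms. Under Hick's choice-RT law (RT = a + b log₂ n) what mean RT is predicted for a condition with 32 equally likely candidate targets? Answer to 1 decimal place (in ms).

1071.2 ms

With log₂ n on the abscissa the relation is linear; from the two conditions:
  b = (1006 − 692) / (log₂ 24 − log₂ 6) = 314 / (4.5850 − 2.5850) = 157.000 ms/bit
  a = 692 − 157.000 × 2.5850 = 286.161 ms
Then RT(32) = 286.161 + 157.000 × log₂ 32 = 286.161 + 157.000 × 5 ≈ 1071.161 ms.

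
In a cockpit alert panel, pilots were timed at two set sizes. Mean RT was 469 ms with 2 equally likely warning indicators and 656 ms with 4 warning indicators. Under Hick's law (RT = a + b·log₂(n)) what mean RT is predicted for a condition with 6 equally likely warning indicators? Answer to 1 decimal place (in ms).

765.4 ms

Fit slope and intercept:
  b = (656 − 469) / (log₂ 4 − log₂ 2) = 187 / (2 − 1) = 187.000 ms/bit
  a = 469 − 187.000 × 1 = 282.000 ms
Then RT(6) = 282.000 + 187.000 × log₂ 6 = 282.000 + 187.000 × 2.5850 ≈ 765.388 ms.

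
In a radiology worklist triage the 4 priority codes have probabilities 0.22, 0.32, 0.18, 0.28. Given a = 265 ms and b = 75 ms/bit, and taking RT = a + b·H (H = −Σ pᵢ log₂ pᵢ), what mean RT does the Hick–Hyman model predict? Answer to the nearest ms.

Entropy contributions −pᵢ log₂ pᵢ: 0.4806, 0.5260, 0.4453, 0.5142; sum H = 1.9661 bits.
RT = a + bH = 265 + 75·1.9661 = 412.46 ms.

412 ms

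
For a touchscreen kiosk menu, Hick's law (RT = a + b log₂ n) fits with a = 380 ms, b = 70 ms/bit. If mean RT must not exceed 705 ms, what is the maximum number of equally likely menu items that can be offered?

70·log₂ n ≤ 705 − 380 = 325, giving log₂ n ≤ 4.6429 and n ≤ 24.983. The largest whole number is 24.

24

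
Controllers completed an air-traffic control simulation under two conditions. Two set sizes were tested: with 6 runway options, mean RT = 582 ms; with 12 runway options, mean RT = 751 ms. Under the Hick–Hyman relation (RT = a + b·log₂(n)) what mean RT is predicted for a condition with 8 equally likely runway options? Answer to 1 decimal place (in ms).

652.1 ms

RT is linear in log₂ n, so two points fix the line:
  b = (751 − 582) / (log₂ 12 − log₂ 6) = 169 / (3.5850 − 2.5850) = 169.000 ms/bit
  a = 582 − 169.000 × 2.5850 = 145.141 ms
Then RT(8) = 145.141 + 169.000 × log₂ 8 = 145.141 + 169.000 × 3 ≈ 652.141 ms.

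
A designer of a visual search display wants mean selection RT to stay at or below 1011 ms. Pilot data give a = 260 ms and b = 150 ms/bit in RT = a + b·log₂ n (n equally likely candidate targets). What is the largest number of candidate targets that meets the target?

32

150·log₂ n ≤ 1011 − 260 = 751, giving log₂ n ≤ 5.0067 and n ≤ 32.148. The largest whole number is 32.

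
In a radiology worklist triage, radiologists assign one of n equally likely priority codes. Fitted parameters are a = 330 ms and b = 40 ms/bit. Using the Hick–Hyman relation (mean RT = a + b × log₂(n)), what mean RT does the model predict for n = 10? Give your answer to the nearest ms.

463 ms

log₂(10) = 3.3219 bits, so RT = 330 + 40 × 3.3219 ≈ 462.877 ms.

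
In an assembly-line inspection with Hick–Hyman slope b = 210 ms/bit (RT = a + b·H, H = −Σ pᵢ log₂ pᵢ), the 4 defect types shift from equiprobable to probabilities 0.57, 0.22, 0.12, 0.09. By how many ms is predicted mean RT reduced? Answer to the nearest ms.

79 ms

The RT saving is b·ΔH. Equiprobable H₀ = log₂(4) = 2.0000 bits; with the given probabilities H = 1.6225 bits.
b·(H₀ − H) = 210 × (2.0000 − 1.6225) = 79.27 ms.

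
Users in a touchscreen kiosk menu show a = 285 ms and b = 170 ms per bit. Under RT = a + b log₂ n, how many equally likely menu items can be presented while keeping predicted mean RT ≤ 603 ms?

3

Information budget: (603 − 285)/170 = 1.8706 bits, so n ≤ 2^1.8706 = 3.657 → at most 3.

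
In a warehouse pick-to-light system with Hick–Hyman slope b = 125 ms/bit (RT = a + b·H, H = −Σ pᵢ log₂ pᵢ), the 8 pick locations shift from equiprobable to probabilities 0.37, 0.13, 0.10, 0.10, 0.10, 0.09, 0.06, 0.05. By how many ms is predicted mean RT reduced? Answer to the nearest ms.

40 ms

The RT saving is b·ΔH. Equiprobable H₀ = log₂(8) = 3.0000 bits; with the given probabilities H = 2.6822 bits.
b·(H₀ − H) = 125 × (3.0000 − 2.6822) = 39.72 ms.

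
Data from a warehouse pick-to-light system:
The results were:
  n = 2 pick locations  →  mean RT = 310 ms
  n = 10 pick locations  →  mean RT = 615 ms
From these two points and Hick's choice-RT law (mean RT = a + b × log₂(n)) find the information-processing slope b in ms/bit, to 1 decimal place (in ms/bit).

The slope on a log₂ axis is (615 − 310) / (3.3219 − 1) = 131.356 ms/bit.

131.4 ms/bit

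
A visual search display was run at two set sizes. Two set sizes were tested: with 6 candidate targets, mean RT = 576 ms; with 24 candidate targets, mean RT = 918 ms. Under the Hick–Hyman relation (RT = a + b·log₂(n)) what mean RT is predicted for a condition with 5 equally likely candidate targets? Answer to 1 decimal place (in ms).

531.0 ms

Solve the two-equation system in a and b:
  b = (918 − 576) / (log₂ 24 − log₂ 6) = 342 / (4.5850 − 2.5850) = 171.000 ms/bit
  a = 576 − 171.000 × 2.5850 = 133.971 ms
Then RT(5) = 133.971 + 171.000 × log₂ 5 = 133.971 + 171.000 × 2.3219 ≈ 531.021 ms.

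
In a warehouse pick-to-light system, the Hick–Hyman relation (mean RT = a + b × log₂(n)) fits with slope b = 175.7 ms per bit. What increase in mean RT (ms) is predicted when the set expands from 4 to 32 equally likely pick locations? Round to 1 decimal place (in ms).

527.1 ms

The intercept a cancels: ΔRT = b·(log₂ n₂ − log₂ n₁) = b·log₂(n₂/n₁).
log₂(32) − log₂(4) = log₂(32/4) = log₂(8) = 3.
ΔRT = 175.7 × 3.0000 = 527.100 ms.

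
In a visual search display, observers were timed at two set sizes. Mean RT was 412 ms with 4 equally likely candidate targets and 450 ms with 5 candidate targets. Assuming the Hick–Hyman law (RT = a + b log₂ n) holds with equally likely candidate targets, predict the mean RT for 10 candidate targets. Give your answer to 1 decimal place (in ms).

RT is linear in log₂ n, so two points fix the line:
  b = (450 − 412) / (log₂ 5 − log₂ 4) = 38 / (2.3219 − 2) = 118.039 ms/bit
  a = 412 − 118.039 × 2 = 175.922 ms
Then RT(10) = 175.922 + 118.039 × log₂ 10 = 175.922 + 118.039 × 3.3219 ≈ 568.039 ms.

568.0 ms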